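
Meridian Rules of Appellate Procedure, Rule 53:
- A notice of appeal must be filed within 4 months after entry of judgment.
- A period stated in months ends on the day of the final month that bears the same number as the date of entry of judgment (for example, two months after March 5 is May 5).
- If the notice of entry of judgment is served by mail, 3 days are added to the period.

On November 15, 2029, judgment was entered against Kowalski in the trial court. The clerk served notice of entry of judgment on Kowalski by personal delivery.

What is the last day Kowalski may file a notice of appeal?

March 15, 2030

4 months after November 15, 2029 is March 15, 2030.
Service was not by mail, so no mail extension applies.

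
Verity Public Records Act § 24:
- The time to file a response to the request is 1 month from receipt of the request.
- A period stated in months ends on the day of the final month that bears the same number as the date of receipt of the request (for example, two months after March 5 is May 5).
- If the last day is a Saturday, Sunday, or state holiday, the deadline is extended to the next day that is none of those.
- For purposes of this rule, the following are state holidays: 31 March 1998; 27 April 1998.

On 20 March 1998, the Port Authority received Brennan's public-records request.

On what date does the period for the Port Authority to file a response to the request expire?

April 20, 1998

1 month after 20 March 1998 is April 20, 1998.
April 20, 1998 is a Monday and not a state holiday, so no extension applies.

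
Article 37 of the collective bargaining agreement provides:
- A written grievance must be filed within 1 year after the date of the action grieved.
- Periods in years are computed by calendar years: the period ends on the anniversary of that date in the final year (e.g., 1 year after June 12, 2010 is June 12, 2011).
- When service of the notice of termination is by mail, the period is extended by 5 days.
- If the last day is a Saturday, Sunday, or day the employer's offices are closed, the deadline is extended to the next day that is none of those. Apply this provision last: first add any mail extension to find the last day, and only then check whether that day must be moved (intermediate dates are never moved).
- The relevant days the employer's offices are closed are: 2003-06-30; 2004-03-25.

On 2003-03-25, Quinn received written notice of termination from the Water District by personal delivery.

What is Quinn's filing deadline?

1 year after 2003-03-25 is March 25, 2004.
Service was not by mail, so no mail extension applies.
March 25, 2004 is a listed holiday. The next qualifying day is March 26, 2004.

March 26, 2004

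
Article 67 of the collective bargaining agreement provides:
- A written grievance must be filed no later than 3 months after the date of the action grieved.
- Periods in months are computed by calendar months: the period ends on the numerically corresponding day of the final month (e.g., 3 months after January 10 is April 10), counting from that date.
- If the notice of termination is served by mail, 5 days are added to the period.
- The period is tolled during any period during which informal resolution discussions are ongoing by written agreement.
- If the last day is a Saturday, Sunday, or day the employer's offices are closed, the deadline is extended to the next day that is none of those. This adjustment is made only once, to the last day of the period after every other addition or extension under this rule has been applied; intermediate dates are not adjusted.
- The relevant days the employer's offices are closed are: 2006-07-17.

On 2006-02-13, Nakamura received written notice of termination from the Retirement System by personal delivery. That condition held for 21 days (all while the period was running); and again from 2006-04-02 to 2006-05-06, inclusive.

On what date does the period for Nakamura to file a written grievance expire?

3 months after 2006-02-13 is May 13, 2006.
Service was not by mail, so no mail extension applies.
Tolling adds 21 days: May 13, 2006 + 21 days = June 3, 2006.
From April 2, 2006 through May 6, 2006 inclusive is 35 days; tolling adds 35 days: June 3, 2006 + 35 days = July 8, 2006.
July 8, 2006 is Saturday; July 9, 2006 is Sunday. The next qualifying day is July 10, 2006.

July 10, 2006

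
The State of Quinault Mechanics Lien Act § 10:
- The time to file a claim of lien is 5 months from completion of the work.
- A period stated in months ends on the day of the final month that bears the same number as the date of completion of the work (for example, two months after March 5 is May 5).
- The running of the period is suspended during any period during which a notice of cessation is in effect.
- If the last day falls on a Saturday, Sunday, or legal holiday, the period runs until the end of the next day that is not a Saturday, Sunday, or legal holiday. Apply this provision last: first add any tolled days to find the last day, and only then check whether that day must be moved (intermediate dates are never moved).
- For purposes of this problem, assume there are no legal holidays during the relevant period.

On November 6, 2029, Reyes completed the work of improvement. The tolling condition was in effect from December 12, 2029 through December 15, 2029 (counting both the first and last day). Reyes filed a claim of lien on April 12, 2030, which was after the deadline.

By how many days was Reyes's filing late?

2 days

5 months after November 6, 2029 is April 6, 2030.
From December 12, 2029 through December 15, 2029 inclusive is 4 days; tolling adds 4 days: April 6, 2030 + 4 days = April 10, 2030.
April 10, 2030 is a Wednesday and not a legal holiday, so no extension applies.
The deadline is April 10, 2030; from April 10, 2030 to April 12, 2030 is 2 days.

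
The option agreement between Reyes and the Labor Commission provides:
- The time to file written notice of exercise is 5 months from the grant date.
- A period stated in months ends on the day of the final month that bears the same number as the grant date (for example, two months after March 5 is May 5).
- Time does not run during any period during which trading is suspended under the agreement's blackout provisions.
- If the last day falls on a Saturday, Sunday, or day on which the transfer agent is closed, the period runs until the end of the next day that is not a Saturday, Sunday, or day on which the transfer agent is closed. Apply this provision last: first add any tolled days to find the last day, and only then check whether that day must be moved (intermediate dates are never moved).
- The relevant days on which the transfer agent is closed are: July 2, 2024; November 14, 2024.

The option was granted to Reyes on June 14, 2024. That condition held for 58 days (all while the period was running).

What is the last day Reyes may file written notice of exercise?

January 13, 2025

5 months after June 14, 2024 is November 14, 2024.
Tolling adds 58 days: November 14, 2024 + 58 days = January 11, 2025.
January 11, 2025 is Saturday; January 12, 2025 is Sunday. The next qualifying day is January 13, 2025.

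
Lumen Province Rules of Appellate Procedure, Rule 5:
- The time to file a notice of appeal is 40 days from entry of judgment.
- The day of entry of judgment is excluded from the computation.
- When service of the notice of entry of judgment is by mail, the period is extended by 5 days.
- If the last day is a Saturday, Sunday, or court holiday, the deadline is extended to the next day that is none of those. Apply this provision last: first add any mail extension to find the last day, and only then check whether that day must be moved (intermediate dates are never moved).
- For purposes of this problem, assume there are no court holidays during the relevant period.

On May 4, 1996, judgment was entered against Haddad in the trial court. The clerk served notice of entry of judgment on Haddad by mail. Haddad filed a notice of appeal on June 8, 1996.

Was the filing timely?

Yes

40 days after May 4, 1996 is June 13, 1996.
Service was by mail, adding 5 days: June 13, 1996 + 5 days = June 18, 1996.
June 18, 1996 is a Tuesday and not a court holiday, so no extension applies.
The deadline is June 18, 1996; the filing on June 8, 1996 is on or before that date.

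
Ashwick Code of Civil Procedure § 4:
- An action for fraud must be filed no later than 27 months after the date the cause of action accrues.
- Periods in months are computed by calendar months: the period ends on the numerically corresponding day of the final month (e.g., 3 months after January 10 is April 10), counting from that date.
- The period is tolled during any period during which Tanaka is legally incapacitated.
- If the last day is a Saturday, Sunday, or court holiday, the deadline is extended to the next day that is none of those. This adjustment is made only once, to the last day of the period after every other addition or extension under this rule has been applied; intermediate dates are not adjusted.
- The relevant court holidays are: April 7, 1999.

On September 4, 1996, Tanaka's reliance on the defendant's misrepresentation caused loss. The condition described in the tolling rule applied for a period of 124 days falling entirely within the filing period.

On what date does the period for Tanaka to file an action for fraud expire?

April 8, 1999

27 months after September 4, 1996 is December 4, 1998.
Tolling adds 124 days: December 4, 1998 + 124 days = April 7, 1999.
April 7, 1999 is a listed holiday. The next qualifying day is April 8, 1999.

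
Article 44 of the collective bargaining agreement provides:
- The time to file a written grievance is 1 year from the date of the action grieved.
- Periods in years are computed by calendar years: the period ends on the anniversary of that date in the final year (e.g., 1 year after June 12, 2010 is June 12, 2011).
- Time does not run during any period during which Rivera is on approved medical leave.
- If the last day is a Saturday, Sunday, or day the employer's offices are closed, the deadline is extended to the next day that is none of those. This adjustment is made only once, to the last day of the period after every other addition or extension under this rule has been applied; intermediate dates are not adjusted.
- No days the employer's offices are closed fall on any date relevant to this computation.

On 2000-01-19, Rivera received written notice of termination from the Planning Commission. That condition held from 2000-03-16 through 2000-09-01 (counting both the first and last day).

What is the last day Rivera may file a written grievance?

July 9, 2001

1 year after 2000-01-19 is January 19, 2001.
From March 16, 2000 through September 1, 2000 inclusive is 170 days; tolling adds 170 days: January 19, 2001 + 170 days = July 8, 2001.
July 8, 2001 is Sunday. The next qualifying day is July 9, 2001.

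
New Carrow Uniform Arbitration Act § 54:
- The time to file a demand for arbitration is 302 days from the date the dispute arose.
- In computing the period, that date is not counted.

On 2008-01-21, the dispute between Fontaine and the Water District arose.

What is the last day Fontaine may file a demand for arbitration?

302 days after 2008-01-21 is November 18, 2008.

November 18, 2008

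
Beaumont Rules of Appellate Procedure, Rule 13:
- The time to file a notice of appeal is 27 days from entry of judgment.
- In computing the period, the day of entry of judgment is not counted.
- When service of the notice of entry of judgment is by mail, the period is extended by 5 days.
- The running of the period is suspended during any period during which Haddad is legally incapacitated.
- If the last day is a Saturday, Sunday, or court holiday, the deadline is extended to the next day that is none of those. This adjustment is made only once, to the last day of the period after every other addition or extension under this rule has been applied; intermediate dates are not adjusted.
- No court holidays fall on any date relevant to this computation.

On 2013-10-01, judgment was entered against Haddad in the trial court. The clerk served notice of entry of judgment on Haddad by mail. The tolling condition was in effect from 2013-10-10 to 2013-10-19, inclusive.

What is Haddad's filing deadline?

27 days after 2013-10-01 is October 28, 2013.
Service was by mail, adding 5 days: October 28, 2013 + 5 days = November 2, 2013.
From October 10, 2013 through October 19, 2013 inclusive is 10 days; tolling adds 10 days: November 2, 2013 + 10 days = November 12, 2013.
November 12, 2013 is a Tuesday and not a court holiday, so no extension applies.

November 12, 2013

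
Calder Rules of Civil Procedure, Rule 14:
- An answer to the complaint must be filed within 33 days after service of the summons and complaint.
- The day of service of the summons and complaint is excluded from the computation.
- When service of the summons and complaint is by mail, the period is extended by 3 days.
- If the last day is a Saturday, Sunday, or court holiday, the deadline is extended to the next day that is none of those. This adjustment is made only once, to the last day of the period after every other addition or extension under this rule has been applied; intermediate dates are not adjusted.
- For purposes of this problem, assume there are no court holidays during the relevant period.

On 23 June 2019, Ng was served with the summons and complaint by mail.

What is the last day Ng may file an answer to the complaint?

33 days after 23 June 2019 is July 26, 2019.
Service was by mail, adding 3 days: July 26, 2019 + 3 days = July 29, 2019.
July 29, 2019 is a Monday and not a court holiday, so no extension applies.

July 29, 2019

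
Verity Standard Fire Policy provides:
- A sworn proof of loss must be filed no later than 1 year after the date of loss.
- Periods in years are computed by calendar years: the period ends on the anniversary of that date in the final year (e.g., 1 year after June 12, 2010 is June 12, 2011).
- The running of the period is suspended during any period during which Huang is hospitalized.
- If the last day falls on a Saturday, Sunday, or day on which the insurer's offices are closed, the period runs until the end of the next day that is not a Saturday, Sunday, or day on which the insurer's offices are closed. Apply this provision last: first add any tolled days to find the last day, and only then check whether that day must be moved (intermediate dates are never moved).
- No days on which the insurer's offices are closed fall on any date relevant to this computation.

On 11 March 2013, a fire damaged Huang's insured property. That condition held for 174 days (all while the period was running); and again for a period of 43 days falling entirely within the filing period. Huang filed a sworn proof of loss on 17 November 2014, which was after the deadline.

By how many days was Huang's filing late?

34 days

1 year after 11 March 2013 is March 11, 2014.
Tolling adds 174 days: March 11, 2014 + 174 days = September 1, 2014.
Tolling adds 43 days: September 1, 2014 + 43 days = October 14, 2014.
October 14, 2014 is a Tuesday and not a day on which the insurer's offices are closed, so no extension applies.
The deadline is October 14, 2014; from October 14, 2014 to November 17, 2014 is 34 days.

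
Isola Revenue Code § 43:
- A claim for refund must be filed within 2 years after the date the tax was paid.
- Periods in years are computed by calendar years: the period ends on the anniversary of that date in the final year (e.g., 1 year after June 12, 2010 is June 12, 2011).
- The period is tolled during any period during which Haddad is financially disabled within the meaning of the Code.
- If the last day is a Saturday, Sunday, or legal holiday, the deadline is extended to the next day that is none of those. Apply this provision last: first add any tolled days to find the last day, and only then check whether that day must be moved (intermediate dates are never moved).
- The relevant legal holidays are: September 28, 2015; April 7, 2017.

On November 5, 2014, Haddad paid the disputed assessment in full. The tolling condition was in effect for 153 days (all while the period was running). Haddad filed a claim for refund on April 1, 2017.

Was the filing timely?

Yes

2 years after November 5, 2014 is November 5, 2016.
Tolling adds 153 days: November 5, 2016 + 153 days = April 7, 2017.
April 7, 2017 is a listed holiday; April 8, 2017 is Saturday; April 9, 2017 is Sunday. The next qualifying day is April 10, 2017.
The deadline is April 10, 2017; the filing on April 1, 2017 is on or before that date.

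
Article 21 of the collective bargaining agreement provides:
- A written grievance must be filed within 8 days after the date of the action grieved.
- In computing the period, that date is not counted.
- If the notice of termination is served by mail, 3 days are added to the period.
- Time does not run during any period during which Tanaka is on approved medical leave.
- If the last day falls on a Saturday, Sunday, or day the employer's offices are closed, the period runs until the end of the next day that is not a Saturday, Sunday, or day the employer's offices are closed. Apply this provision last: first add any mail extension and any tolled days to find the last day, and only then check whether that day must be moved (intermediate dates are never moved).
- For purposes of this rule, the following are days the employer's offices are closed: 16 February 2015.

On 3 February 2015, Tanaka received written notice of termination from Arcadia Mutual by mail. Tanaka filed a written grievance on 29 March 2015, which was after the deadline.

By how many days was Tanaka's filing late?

40 days

8 days after 3 February 2015 is February 11, 2015.
Service was by mail, adding 3 days: February 11, 2015 + 3 days = February 14, 2015.
February 14, 2015 is Saturday; February 15, 2015 is Sunday; February 16, 2015 is a listed holiday. The next qualifying day is February 17, 2015.
The deadline is February 17, 2015; from February 17, 2015 to March 29, 2015 is 40 days.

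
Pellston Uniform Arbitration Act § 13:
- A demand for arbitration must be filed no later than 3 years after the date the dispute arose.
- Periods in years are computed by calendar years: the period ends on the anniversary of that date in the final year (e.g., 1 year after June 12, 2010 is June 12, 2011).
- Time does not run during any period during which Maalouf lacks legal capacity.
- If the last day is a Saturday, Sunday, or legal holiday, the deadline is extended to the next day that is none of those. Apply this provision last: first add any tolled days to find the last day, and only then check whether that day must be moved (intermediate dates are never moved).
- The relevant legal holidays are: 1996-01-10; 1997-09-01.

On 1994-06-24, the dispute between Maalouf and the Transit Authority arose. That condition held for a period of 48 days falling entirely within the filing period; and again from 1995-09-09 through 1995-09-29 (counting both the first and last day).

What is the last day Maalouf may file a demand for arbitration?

3 years after 1994-06-24 is June 24, 1997.
Tolling adds 48 days: June 24, 1997 + 48 days = August 11, 1997.
From September 9, 1995 through September 29, 1995 inclusive is 21 days; tolling adds 21 days: August 11, 1997 + 21 days = September 1, 1997.
September 1, 1997 is a listed holiday. The next qualifying day is September 2, 1997.

September 2, 1997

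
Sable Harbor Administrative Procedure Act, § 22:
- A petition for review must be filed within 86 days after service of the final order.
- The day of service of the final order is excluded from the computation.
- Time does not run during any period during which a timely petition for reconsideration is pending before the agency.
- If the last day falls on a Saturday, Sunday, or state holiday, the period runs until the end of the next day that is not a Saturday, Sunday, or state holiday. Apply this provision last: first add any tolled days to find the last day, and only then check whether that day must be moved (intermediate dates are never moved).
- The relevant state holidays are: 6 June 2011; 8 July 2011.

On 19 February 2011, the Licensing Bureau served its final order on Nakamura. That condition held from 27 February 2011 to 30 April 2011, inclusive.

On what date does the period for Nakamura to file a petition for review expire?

July 18, 2011

86 days after 19 February 2011 is May 16, 2011.
From February 27, 2011 through April 30, 2011 inclusive is 63 days; tolling adds 63 days: May 16, 2011 + 63 days = July 18, 2011.
July 18, 2011 is a Monday and not a state holiday, so no extension applies.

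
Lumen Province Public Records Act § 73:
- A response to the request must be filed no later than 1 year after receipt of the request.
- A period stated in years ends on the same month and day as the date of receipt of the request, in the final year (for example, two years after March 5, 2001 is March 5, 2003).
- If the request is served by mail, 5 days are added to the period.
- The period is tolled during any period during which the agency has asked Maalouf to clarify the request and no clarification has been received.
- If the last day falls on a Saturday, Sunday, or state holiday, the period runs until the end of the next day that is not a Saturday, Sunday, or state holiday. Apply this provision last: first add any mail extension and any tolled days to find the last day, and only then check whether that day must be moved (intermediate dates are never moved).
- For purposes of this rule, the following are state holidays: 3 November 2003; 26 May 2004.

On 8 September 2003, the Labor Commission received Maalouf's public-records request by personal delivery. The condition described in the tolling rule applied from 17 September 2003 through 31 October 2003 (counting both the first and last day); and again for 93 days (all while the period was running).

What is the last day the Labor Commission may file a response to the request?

January 24, 2005

1 year after 8 September 2003 is September 8, 2004.
Service was not by mail, so no mail extension applies.
From September 17, 2003 through October 31, 2003 inclusive is 45 days; tolling adds 45 days: September 8, 2004 + 45 days = October 23, 2004.
Tolling adds 93 days: October 23, 2004 + 93 days = January 24, 2005.
January 24, 2005 is a Monday and not a state holiday, so no extension applies.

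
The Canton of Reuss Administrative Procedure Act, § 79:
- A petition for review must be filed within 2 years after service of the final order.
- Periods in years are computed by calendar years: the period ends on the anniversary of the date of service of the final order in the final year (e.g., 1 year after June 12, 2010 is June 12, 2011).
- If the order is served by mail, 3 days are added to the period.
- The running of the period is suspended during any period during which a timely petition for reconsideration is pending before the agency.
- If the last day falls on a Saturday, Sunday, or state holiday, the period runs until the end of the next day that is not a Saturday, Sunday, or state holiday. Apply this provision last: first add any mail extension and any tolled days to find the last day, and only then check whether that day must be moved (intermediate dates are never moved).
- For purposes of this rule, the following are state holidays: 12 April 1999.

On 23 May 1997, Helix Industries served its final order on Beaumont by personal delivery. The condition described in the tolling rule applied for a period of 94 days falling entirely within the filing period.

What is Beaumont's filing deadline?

2 years after 23 May 1997 is May 23, 1999.
Service was not by mail, so no mail extension applies.
Tolling adds 94 days: May 23, 1999 + 94 days = August 25, 1999.
August 25, 1999 is a Wednesday and not a state holiday, so no extension applies.

August 25, 1999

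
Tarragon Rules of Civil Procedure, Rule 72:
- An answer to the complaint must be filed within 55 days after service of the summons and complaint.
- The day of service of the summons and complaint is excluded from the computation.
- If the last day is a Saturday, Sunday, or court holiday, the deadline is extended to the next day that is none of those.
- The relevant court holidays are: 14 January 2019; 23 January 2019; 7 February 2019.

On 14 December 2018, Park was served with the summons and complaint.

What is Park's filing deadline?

55 days after 14 December 2018 is February 7, 2019.
February 7, 2019 is a listed holiday. The next qualifying day is February 8, 2019.

February 8, 2019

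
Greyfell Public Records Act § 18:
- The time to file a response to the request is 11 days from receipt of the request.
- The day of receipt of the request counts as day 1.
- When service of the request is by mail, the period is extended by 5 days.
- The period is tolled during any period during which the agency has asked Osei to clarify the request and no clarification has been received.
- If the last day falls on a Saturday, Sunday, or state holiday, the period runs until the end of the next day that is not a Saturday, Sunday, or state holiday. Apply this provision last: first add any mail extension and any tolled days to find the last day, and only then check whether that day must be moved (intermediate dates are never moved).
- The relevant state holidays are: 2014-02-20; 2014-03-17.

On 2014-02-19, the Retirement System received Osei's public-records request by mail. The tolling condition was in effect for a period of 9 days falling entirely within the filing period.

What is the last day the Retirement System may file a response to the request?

March 18, 2014

Counting 2014-02-19 as day 1, day 11 is March 1, 2014.
Service was by mail, adding 5 days: March 1, 2014 + 5 days = March 6, 2014.
Tolling adds 9 days: March 6, 2014 + 9 days = March 15, 2014.
March 15, 2014 is Saturday; March 16, 2014 is Sunday; March 17, 2014 is a listed holiday. The next qualifying day is March 18, 2014.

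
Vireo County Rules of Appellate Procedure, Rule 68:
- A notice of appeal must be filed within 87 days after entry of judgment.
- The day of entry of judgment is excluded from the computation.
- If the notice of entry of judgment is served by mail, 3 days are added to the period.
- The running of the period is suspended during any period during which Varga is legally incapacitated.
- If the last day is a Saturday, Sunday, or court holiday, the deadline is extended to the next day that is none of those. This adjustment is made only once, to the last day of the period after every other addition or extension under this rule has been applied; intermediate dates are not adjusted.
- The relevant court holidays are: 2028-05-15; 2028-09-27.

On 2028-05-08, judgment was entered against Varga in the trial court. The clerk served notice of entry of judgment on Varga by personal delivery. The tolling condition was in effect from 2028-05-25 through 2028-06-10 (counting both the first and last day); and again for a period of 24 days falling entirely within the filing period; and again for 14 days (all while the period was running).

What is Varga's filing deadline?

87 days after 2028-05-08 is August 3, 2028.
Service was not by mail, so no mail extension applies.
From May 25, 2028 through June 10, 2028 inclusive is 17 days; tolling adds 17 days: August 3, 2028 + 17 days = August 20, 2028.
Tolling adds 24 days: August 20, 2028 + 24 days = September 13, 2028.
Tolling adds 14 days: September 13, 2028 + 14 days = September 27, 2028.
September 27, 2028 is a listed holiday. The next qualifying day is September 28, 2028.

September 28, 2028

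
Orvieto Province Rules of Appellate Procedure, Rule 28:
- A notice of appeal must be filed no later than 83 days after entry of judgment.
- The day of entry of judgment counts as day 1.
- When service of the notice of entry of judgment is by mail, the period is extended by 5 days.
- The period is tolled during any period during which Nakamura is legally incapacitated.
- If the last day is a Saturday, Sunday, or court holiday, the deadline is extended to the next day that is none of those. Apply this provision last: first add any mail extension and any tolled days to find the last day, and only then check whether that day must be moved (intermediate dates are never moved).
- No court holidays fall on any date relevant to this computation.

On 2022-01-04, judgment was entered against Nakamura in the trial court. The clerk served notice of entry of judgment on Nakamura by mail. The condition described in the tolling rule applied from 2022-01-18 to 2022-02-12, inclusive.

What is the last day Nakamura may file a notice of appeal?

Counting 2022-01-04 as day 1, day 83 is March 27, 2022.
Service was by mail, adding 5 days: March 27, 2022 + 5 days = April 1, 2022.
From January 18, 2022 through February 12, 2022 inclusive is 26 days; tolling adds 26 days: April 1, 2022 + 26 days = April 27, 2022.
April 27, 2022 is a Wednesday and not a court holiday, so no extension applies.

April 27, 2022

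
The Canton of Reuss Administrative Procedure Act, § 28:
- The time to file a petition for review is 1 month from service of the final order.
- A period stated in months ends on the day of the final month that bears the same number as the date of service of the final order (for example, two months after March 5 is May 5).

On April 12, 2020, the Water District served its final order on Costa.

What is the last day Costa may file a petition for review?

1 month after April 12, 2020 is May 12, 2020.

May 12, 2020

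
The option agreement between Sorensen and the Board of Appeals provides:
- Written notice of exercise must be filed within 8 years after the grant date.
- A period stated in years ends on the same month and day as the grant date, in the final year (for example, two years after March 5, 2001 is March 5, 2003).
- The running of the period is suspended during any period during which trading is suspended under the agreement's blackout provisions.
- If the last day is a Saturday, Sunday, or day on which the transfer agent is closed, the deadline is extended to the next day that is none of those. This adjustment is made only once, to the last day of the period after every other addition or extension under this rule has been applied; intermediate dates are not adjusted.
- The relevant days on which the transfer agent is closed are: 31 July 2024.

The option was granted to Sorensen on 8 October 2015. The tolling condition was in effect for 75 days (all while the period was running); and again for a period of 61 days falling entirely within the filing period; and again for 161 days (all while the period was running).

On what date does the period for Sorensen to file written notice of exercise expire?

August 1, 2024

8 years after 8 October 2015 is October 8, 2023.
Tolling adds 75 days: October 8, 2023 + 75 days = December 22, 2023.
Tolling adds 61 days: December 22, 2023 + 61 days = February 21, 2024.
Tolling adds 161 days: February 21, 2024 + 161 days = July 31, 2024.
July 31, 2024 is a listed holiday. The next qualifying day is August 1, 2024.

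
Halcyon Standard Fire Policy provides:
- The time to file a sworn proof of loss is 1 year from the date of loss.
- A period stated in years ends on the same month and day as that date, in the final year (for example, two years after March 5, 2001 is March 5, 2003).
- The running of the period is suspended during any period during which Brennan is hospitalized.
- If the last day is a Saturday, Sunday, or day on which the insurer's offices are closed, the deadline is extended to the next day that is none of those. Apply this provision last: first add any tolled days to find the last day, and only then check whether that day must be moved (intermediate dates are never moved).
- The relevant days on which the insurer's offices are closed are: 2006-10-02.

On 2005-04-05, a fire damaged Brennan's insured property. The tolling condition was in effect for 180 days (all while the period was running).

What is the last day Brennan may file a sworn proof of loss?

October 3, 2006

1 year after 2005-04-05 is April 5, 2006.
Tolling adds 180 days: April 5, 2006 + 180 days = October 2, 2006.
October 2, 2006 is a listed holiday. The next qualifying day is October 3, 2006.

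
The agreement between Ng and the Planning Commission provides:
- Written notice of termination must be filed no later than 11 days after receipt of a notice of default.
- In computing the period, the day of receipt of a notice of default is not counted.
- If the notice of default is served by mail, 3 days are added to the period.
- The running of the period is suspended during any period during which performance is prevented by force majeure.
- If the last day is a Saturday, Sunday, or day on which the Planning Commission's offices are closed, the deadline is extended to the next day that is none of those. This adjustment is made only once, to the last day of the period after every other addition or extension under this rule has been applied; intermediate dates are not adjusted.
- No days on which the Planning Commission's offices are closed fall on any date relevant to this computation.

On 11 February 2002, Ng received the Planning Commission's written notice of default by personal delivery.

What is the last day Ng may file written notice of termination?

February 22, 2002

11 days after 11 February 2002 is February 22, 2002.
Service was not by mail, so no mail extension applies.
February 22, 2002 is a Friday and not a day on which the Planning Commission's offices are closed, so no extension applies.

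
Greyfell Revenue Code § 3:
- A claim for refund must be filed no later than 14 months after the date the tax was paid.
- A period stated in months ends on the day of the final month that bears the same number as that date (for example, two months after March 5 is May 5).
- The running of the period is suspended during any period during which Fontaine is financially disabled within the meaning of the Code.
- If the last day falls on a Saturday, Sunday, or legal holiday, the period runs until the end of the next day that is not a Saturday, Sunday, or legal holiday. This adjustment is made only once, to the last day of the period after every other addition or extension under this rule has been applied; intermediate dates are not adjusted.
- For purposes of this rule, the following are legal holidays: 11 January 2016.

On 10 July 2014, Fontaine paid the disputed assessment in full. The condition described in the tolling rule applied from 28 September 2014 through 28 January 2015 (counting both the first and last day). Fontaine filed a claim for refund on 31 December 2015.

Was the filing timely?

Yes

14 months after 10 July 2014 is September 10, 2015.
From September 28, 2014 through January 28, 2015 inclusive is 123 days; tolling adds 123 days: September 10, 2015 + 123 days = January 11, 2016.
January 11, 2016 is a listed holiday. The next qualifying day is January 12, 2016.
The deadline is January 12, 2016; the filing on December 31, 2015 is on or before that date.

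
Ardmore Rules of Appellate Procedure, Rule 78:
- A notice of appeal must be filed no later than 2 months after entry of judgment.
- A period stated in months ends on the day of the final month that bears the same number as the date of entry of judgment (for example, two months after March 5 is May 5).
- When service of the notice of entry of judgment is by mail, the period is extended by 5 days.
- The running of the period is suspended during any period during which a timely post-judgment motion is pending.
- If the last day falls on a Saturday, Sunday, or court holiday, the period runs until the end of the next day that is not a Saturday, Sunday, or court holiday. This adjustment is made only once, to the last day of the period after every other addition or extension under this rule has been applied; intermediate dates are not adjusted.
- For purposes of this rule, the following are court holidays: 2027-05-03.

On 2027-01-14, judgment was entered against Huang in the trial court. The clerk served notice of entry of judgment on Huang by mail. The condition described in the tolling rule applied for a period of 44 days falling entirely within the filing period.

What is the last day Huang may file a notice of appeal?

2 months after 2027-01-14 is March 14, 2027.
Service was by mail, adding 5 days: March 14, 2027 + 5 days = March 19, 2027.
Tolling adds 44 days: March 19, 2027 + 44 days = May 2, 2027.
May 2, 2027 is Sunday; May 3, 2027 is a listed holiday. The next qualifying day is May 4, 2027.

May 4, 2027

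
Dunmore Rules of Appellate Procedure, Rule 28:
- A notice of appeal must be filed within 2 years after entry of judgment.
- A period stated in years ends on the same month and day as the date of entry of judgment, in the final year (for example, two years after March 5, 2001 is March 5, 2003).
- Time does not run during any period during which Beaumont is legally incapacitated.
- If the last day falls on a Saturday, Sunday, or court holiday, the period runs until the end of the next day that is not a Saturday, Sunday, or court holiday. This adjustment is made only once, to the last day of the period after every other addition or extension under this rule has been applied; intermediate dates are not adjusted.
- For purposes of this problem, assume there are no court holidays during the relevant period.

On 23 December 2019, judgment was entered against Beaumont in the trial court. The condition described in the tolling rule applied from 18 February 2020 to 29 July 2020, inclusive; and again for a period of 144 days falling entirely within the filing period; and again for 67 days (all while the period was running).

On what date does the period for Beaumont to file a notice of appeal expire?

January 2, 2023

2 years after 23 December 2019 is December 23, 2021.
From February 18, 2020 through July 29, 2020 inclusive is 163 days; tolling adds 163 days: December 23, 2021 + 163 days = June 4, 2022.
Tolling adds 144 days: June 4, 2022 + 144 days = October 26, 2022.
Tolling adds 67 days: October 26, 2022 + 67 days = January 1, 2023.
January 1, 2023 is Sunday. The next qualifying day is January 2, 2023.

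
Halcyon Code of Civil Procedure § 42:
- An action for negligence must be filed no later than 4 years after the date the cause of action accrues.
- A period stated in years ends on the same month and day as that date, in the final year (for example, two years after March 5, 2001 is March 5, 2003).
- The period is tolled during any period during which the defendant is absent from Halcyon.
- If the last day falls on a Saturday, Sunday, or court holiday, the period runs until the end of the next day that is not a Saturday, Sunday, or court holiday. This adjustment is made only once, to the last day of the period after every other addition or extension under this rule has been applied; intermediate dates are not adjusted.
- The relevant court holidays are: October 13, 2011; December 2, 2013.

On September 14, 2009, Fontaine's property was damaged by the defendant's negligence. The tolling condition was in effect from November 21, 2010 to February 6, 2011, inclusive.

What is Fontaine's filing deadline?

4 years after September 14, 2009 is September 14, 2013.
From November 21, 2010 through February 6, 2011 inclusive is 78 days; tolling adds 78 days: September 14, 2013 + 78 days = December 1, 2013.
December 1, 2013 is Sunday; December 2, 2013 is a listed holiday. The next qualifying day is December 3, 2013.

December 3, 2013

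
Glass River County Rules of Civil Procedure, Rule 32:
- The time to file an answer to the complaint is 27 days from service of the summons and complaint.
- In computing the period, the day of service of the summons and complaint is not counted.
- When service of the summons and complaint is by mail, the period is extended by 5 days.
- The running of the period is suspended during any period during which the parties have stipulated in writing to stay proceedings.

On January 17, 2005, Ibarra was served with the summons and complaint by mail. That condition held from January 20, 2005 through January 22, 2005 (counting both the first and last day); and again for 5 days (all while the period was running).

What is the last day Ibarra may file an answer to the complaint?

February 26, 2005

27 days after January 17, 2005 is February 13, 2005.
Service was by mail, adding 5 days: February 13, 2005 + 5 days = February 18, 2005.
From January 20, 2005 through January 22, 2005 inclusive is 3 days; tolling adds 3 days: February 18, 2005 + 3 days = February 21, 2005.
Tolling adds 5 days: February 21, 2005 + 5 days = February 26, 2005.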